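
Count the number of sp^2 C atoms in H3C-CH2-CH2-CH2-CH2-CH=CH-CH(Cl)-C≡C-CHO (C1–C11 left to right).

C1: sp3
C2: sp3
C3: sp3
C4: sp3
C5: sp3
C6: sp2 ✓
C7: sp2 ✓
C8: sp3
C9: sp
C10: sp
C11: sp2 ✓
C6, C7, C11 → 3 sp2 carbons.

3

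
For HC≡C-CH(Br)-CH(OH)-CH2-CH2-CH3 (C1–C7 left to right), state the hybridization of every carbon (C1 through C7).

C1 sp, C2 sp, C3 sp3, C4 sp3, C5 sp3, C6 sp3, C7 sp3

C1: 2 σ bonds, plus two π bonds; 2 regions of electron density → sp.
C2 carries 2 σ bonds, plus two π bonds, giving a steric number of 2, so it is sp.
C3: 4 σ bonds; 4 regions of electron density → sp3.
C4: 4 σ bonds; 4 regions of electron density → sp3.
C5 (4 σ bonds) has steric number 4: sp3.
C6: 4 σ bonds; 4 regions of electron density → sp3.
C7: 4 σ bonds; 4 regions of electron density → sp3.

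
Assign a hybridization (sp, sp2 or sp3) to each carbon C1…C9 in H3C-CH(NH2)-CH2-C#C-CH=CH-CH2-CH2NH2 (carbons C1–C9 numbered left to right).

C1 sp3, C2 sp3, C3 sp3, C4 sp, C5 sp, C6 sp2, C7 sp2, C8 sp3, C9 sp3

C1 is sp3: 4 σ bonds, 4 electron-density regions.
C2 has 4 σ bonds: steric number 4 → sp3.
C3 — 4 σ bonds. Steric number 4, so sp3.
C4 carries 2 σ bonds, plus two π bonds, giving a steric number of 2, so it is sp.
C5: 2 σ bonds, plus two π bonds — 2 electron domains, sp.
C6 is sp2: 3 σ bonds, plus one π bond, 3 electron-density regions.
C7 — 3 σ bonds, plus one π bond. Steric number 3, so sp2.
C8 is sp3: 4 σ bonds, 4 electron-density regions.
C9 (4 σ bonds) has steric number 4: sp3.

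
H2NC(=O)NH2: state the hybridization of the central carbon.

sp^2

The central carbon is sp2: 3 σ bonds, plus one π bond, 3 electron-density regions.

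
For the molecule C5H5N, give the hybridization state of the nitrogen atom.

N has two σ bonds and one lone pair in the ring plane (steric number 3 → sp2); its p orbital contributes one electron to the aromatic π system via the C=N double bond.

sp^2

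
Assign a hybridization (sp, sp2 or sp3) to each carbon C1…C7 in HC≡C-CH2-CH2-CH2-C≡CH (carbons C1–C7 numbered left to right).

C1 sp, C2 sp, C3 sp3, C4 sp3, C5 sp3, C6 sp, C7 sp

C1 has 2 σ bonds, plus two π bonds: steric number 2 → sp.
C2: 2 σ bonds, plus two π bonds; 2 regions of electron density → sp.
C3 has 4 σ bonds: steric number 4 → sp3.
C4: 4 σ bonds — 4 electron domains, sp3.
C5 has 4 σ bonds: steric number 4 → sp3.
C6 carries 2 σ bonds, plus two π bonds, giving a steric number of 2, so it is sp.
C7 is sp: 2 σ bonds, plus two π bonds, 2 electron-density regions.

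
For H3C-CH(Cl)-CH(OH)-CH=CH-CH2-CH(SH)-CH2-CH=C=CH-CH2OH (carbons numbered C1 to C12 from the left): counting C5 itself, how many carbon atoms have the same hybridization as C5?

4

C5 is sp2 (one π bond).
C1: sp3
C2: sp3
C3: sp3
C4: sp2 ✓
C5: sp2 ✓
C6: sp3
C7: sp3
C8: sp3
C9: sp2 ✓
C10: sp
C11: sp2 ✓
C12: sp3
4 carbons are sp2.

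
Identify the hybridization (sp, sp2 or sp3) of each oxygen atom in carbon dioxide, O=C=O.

sp2

One σ bond + two lone pairs = steric number 3 → sp2.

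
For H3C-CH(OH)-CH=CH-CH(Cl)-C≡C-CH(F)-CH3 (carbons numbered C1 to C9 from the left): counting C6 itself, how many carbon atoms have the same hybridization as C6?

C6 is sp (two π bonds).
C1: sp3
C2: sp3
C3: sp2
C4: sp2
C5: sp3
C6: sp ✓
C7: sp ✓
C8: sp3
C9: sp3
2 carbons are sp.

2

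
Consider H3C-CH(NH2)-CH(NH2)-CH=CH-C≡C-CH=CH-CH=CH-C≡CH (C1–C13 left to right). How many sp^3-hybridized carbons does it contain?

3

C1: sp3 ✓
C2: sp3 ✓
C3: sp3 ✓
C4: sp2
C5: sp2
C6: sp
C7: sp
C8: sp2
C9: sp2
C10: sp2
C11: sp2
C12: sp
C13: sp
C1, C2, C3 → 3 sp3 carbons.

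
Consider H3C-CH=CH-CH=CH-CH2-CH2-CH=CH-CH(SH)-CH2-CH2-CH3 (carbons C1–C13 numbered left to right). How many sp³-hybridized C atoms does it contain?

C1: sp3 ✓
C2: sp2
C3: sp2
C4: sp2
C5: sp2
C6: sp3 ✓
C7: sp3 ✓
C8: sp2
C9: sp2
C10: sp3 ✓
C11: sp3 ✓
C12: sp3 ✓
C13: sp3 ✓
C1, C6, C7, C10, C11, C12, C13 → 7 sp3 carbons.

7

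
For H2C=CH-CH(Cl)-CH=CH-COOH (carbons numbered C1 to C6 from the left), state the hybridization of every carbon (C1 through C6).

C1: 3 σ bonds, plus one π bond; 3 regions of electron density → sp2.
C2 has 3 σ bonds, plus one π bond: steric number 3 → sp2.
C3: 4 σ bonds — 4 electron domains, sp3.
C4 has 3 σ bonds, plus one π bond: steric number 3 → sp2.
C5 has 3 σ bonds, plus one π bond: steric number 3 → sp2.
C6 is sp2: 3 σ bonds, plus one π bond, 3 electron-density regions.

C1 sp2, C2 sp2, C3 sp3, C4 sp2, C5 sp2, C6 sp2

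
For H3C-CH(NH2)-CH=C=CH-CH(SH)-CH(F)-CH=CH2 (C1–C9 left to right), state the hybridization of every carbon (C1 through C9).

C1 sp3, C2 sp3, C3 sp2, C4 sp, C5 sp2, C6 sp3, C7 sp3, C8 sp2, C9 sp2

C1: 4 σ bonds; 4 regions of electron density → sp3.
C2 (4 σ bonds) has steric number 4: sp3.
C3 — 3 σ bonds, plus one π bond. Steric number 3, so sp2.
C4 is sp: 2 σ bonds, plus two π bonds, 2 electron-density regions.
C5 (3 σ bonds, plus one π bond) has steric number 3: sp2.
C6 has 4 σ bonds: steric number 4 → sp3.
C7 — 4 σ bonds. Steric number 4, so sp3.
C8: 3 σ bonds, plus one π bond; 3 regions of electron density → sp2.
C9 (3 σ bonds, plus one π bond) has steric number 3: sp2.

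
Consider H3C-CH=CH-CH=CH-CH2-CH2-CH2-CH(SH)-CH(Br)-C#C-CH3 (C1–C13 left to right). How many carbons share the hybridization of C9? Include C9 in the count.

C9 is sp3 (only σ bonds).
C1: sp3 ✓
C2: sp2
C3: sp2
C4: sp2
C5: sp2
C6: sp3 ✓
C7: sp3 ✓
C8: sp3 ✓
C9: sp3 ✓
C10: sp3 ✓
C11: sp
C12: sp
C13: sp3 ✓
7 carbons are sp3.

7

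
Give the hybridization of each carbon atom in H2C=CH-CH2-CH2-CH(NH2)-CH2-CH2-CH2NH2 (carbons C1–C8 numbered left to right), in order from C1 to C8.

C1 carries 3 σ bonds, plus one π bond, giving a steric number of 3, so it is sp2.
C2 (3 σ bonds, plus one π bond) has steric number 3: sp2.
C3 has 4 σ bonds: steric number 4 → sp3.
C4 is sp3: 4 σ bonds, 4 electron-density regions.
C5 — 4 σ bonds. Steric number 4, so sp3.
C6 (4 σ bonds) has steric number 4: sp3.
C7 (4 σ bonds) has steric number 4: sp3.
C8: 4 σ bonds — 4 electron domains, sp3.

C1 sp2, C2 sp2, C3 sp3, C4 sp3, C5 sp3, C6 sp3, C7 sp3, C8 sp3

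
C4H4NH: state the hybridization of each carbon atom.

sp2

Each carbon atom (3 σ bonds, plus one π bond) has steric number 3: sp2.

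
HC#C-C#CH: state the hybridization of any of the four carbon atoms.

sp

Every carbon is part of a C≡C triple bond: two σ regions → sp.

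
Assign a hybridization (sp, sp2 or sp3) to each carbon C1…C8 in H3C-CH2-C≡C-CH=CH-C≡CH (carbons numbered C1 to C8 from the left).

C1 sp3, C2 sp3, C3 sp, C4 sp, C5 sp2, C6 sp2, C7 sp, C8 sp

C1 — 4 σ bonds. Steric number 4, so sp3.
C2: 4 σ bonds; 4 regions of electron density → sp3.
C3 has 2 σ bonds, plus two π bonds: steric number 2 → sp.
C4 has 2 σ bonds, plus two π bonds: steric number 2 → sp.
C5 (3 σ bonds, plus one π bond) has steric number 3: sp2.
C6: 3 σ bonds, plus one π bond; 3 regions of electron density → sp2.
C7: 2 σ bonds, plus two π bonds; 2 regions of electron density → sp.
C8 has 2 σ bonds, plus two π bonds: steric number 2 → sp.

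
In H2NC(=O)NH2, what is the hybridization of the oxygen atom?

The oxygen atom — 1 σ bond and 2 lone pairs, plus one π bond. Steric number 3, so sp2.

sp²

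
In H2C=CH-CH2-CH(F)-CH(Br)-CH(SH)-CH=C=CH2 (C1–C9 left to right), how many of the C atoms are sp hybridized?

C1: sp2
C2: sp2
C3: sp3
C4: sp3
C5: sp3
C6: sp3
C7: sp2
C8: sp ✓
C9: sp2
C8 → 1 sp carbon.

1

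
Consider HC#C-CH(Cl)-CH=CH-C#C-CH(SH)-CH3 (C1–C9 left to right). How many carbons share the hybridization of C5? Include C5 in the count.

C5 is sp2 (one π bond).
C1: sp
C2: sp
C3: sp3
C4: sp2 ✓
C5: sp2 ✓
C6: sp
C7: sp
C8: sp3
C9: sp3
2 carbons are sp2.

2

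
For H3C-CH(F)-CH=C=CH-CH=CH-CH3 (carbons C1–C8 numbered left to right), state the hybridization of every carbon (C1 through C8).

C1: 4 σ bonds; 4 regions of electron density → sp3.
C2 (4 σ bonds) has steric number 4: sp3.
C3 — 3 σ bonds, plus one π bond. Steric number 3, so sp2.
C4 carries 2 σ bonds, plus two π bonds, giving a steric number of 2, so it is sp.
C5 (3 σ bonds, plus one π bond) has steric number 3: sp2.
C6 (3 σ bonds, plus one π bond) has steric number 3: sp2.
C7 is sp2: 3 σ bonds, plus one π bond, 3 electron-density regions.
C8 carries 4 σ bonds, giving a steric number of 4, so it is sp3.

C1 sp3, C2 sp3, C3 sp2, C4 sp, C5 sp2, C6 sp2, C7 sp2, C8 sp3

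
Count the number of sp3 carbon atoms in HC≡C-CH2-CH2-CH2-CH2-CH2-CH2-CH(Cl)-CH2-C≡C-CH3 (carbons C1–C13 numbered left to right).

C1: sp
C2: sp
C3: sp3 ✓
C4: sp3 ✓
C5: sp3 ✓
C6: sp3 ✓
C7: sp3 ✓
C8: sp3 ✓
C9: sp3 ✓
C10: sp3 ✓
C11: sp
C12: sp
C13: sp3 ✓
C3, C4, C5, C6, C7, C8, C9, C10, C13 → 9 sp3 carbons.

9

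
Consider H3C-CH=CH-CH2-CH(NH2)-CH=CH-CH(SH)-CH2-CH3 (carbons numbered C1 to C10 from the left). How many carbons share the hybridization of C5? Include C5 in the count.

6

C5 is sp3 (only σ bonds).
C1: sp3 ✓
C2: sp2
C3: sp2
C4: sp3 ✓
C5: sp3 ✓
C6: sp2
C7: sp2
C8: sp3 ✓
C9: sp3 ✓
C10: sp3 ✓
6 carbons are sp3.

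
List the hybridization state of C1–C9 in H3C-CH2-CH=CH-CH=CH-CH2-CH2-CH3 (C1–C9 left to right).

C1 has 4 σ bonds: steric number 4 → sp3.
C2: 4 σ bonds — 4 electron domains, sp3.
C3 has 3 σ bonds, plus one π bond: steric number 3 → sp2.
C4: 3 σ bonds, plus one π bond; 3 regions of electron density → sp2.
C5 is sp2: 3 σ bonds, plus one π bond, 3 electron-density regions.
C6 — 3 σ bonds, plus one π bond. Steric number 3, so sp2.
C7 has 4 σ bonds: steric number 4 → sp3.
C8 has 4 σ bonds: steric number 4 → sp3.
C9 has 4 σ bonds: steric number 4 → sp3.

C1 sp3, C2 sp3, C3 sp2, C4 sp2, C5 sp2, C6 sp2, C7 sp3, C8 sp3, C9 sp3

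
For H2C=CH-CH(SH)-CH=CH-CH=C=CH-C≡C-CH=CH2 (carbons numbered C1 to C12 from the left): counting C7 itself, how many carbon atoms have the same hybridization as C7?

3

C7 is sp (two π bonds).
C1: sp2
C2: sp2
C3: sp3
C4: sp2
C5: sp2
C6: sp2
C7: sp ✓
C8: sp2
C9: sp ✓
C10: sp ✓
C11: sp2
C12: sp2
3 carbons are sp.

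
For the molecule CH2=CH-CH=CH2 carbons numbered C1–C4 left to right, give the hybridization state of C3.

sp^2

C3 carries 3 σ bonds, plus one π bond, giving a steric number of 3, so it is sp2.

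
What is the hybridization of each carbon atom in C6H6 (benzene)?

Every ring carbon has three σ bonds and contributes one p electron to the aromatic π system.

sp2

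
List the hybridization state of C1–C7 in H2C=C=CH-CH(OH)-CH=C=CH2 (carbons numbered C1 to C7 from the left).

C1 sp2, C2 sp, C3 sp2, C4 sp3, C5 sp2, C6 sp, C7 sp2

C1: 3 σ bonds, plus one π bond — 3 electron domains, sp2.
C2 (2 σ bonds, plus two π bonds) has steric number 2: sp.
C3: 3 σ bonds, plus one π bond — 3 electron domains, sp2.
C4 is sp3: 4 σ bonds, 4 electron-density regions.
C5 is sp2: 3 σ bonds, plus one π bond, 3 electron-density regions.
C6: 2 σ bonds, plus two π bonds — 2 electron domains, sp.
C7 has 3 σ bonds, plus one π bond: steric number 3 → sp2.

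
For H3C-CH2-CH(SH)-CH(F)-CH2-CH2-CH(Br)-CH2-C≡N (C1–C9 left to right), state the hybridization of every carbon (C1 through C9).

C1 sp3, C2 sp3, C3 sp3, C4 sp3, C5 sp3, C6 sp3, C7 sp3, C8 sp3, C9 sp

C1 has 4 σ bonds: steric number 4 → sp3.
C2 has 4 σ bonds: steric number 4 → sp3.
C3 (4 σ bonds) has steric number 4: sp3.
C4 carries 4 σ bonds, giving a steric number of 4, so it is sp3.
C5 — 4 σ bonds. Steric number 4, so sp3.
C6 has 4 σ bonds: steric number 4 → sp3.
C7: 4 σ bonds; 4 regions of electron density → sp3.
C8 has 4 σ bonds: steric number 4 → sp3.
C9 — 2 σ bonds, plus two π bonds. Steric number 2, so sp.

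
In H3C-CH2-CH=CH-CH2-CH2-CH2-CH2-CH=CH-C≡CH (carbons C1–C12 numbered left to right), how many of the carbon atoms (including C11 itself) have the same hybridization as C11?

2

C11 is sp (two π bonds).
C1: sp3
C2: sp3
C3: sp2
C4: sp2
C5: sp3
C6: sp3
C7: sp3
C8: sp3
C9: sp2
C10: sp2
C11: sp ✓
C12: sp ✓
2 carbons are sp.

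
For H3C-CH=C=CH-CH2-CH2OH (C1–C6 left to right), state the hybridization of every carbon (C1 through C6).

C1 — 4 σ bonds. Steric number 4, so sp3.
C2 — 3 σ bonds, plus one π bond. Steric number 3, so sp2.
C3 (2 σ bonds, plus two π bonds) has steric number 2: sp.
C4 (3 σ bonds, plus one π bond) has steric number 3: sp2.
C5: 4 σ bonds; 4 regions of electron density → sp3.
C6 has 4 σ bonds: steric number 4 → sp3.

C1 sp3, C2 sp2, C3 sp, C4 sp2, C5 sp3, C6 sp3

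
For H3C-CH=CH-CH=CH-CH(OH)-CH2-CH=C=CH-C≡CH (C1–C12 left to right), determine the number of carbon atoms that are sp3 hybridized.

C1: sp3 ✓
C2: sp2
C3: sp2
C4: sp2
C5: sp2
C6: sp3 ✓
C7: sp3 ✓
C8: sp2
C9: sp
C10: sp2
C11: sp
C12: sp
C1, C6, C7 → 3 sp3 carbons.

3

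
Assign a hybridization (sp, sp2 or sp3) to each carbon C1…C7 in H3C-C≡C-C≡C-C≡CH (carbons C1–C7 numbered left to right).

C1 — 4 σ bonds. Steric number 4, so sp3.
C2 (2 σ bonds, plus two π bonds) has steric number 2: sp.
C3: 2 σ bonds, plus two π bonds; 2 regions of electron density → sp.
C4: 2 σ bonds, plus two π bonds; 2 regions of electron density → sp.
C5: 2 σ bonds, plus two π bonds; 2 regions of electron density → sp.
C6 (2 σ bonds, plus two π bonds) has steric number 2: sp.
C7 is sp: 2 σ bonds, plus two π bonds, 2 electron-density regions.

C1 sp3, C2 sp, C3 sp, C4 sp, C5 sp, C6 sp, C7 sp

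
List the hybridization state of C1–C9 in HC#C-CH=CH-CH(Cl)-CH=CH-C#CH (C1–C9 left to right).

C1 sp, C2 sp, C3 sp2, C4 sp2, C5 sp3, C6 sp2, C7 sp2, C8 sp, C9 sp

C1 carries 2 σ bonds, plus two π bonds, giving a steric number of 2, so it is sp.
C2: 2 σ bonds, plus two π bonds; 2 regions of electron density → sp.
C3 carries 3 σ bonds, plus one π bond, giving a steric number of 3, so it is sp2.
C4 has 3 σ bonds, plus one π bond: steric number 3 → sp2.
C5: 4 σ bonds; 4 regions of electron density → sp3.
C6 carries 3 σ bonds, plus one π bond, giving a steric number of 3, so it is sp2.
C7 is sp2: 3 σ bonds, plus one π bond, 3 electron-density regions.
C8 carries 2 σ bonds, plus two π bonds, giving a steric number of 2, so it is sp.
C9: 2 σ bonds, plus two π bonds — 2 electron domains, sp.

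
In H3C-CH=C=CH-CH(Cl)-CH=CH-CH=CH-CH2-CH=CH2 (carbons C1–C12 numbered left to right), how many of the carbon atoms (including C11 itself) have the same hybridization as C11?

C11 is sp2 (one π bond).
C1: sp3
C2: sp2 ✓
C3: sp
C4: sp2 ✓
C5: sp3
C6: sp2 ✓
C7: sp2 ✓
C8: sp2 ✓
C9: sp2 ✓
C10: sp3
C11: sp2 ✓
C12: sp2 ✓
8 carbons are sp2.

8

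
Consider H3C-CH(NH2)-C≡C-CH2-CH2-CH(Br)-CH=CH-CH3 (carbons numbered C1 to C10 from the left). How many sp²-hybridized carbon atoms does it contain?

2

C1: sp3
C2: sp3
C3: sp
C4: sp
C5: sp3
C6: sp3
C7: sp3
C8: sp2 ✓
C9: sp2 ✓
C10: sp3
C8, C9 → 2 sp2 carbons.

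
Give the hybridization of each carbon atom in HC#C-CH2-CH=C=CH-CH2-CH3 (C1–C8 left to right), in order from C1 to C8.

C1: 2 σ bonds, plus two π bonds — 2 electron domains, sp.
C2: 2 σ bonds, plus two π bonds; 2 regions of electron density → sp.
C3 (4 σ bonds) has steric number 4: sp3.
C4 (3 σ bonds, plus one π bond) has steric number 3: sp2.
C5 — 2 σ bonds, plus two π bonds. Steric number 2, so sp.
C6 — 3 σ bonds, plus one π bond. Steric number 3, so sp2.
C7 has 4 σ bonds: steric number 4 → sp3.
C8: 4 σ bonds; 4 regions of electron density → sp3.

C1 sp, C2 sp, C3 sp3, C4 sp2, C5 sp, C6 sp2, C7 sp3, C8 sp3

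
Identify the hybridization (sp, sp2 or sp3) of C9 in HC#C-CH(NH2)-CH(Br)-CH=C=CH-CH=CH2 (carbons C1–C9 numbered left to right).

C9 (3 σ bonds, plus one π bond) has steric number 3: sp2.

sp2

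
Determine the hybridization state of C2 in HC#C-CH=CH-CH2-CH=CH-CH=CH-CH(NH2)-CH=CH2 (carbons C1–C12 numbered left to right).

C2 is sp: 2 σ bonds, plus two π bonds, 2 electron-density regions.

sp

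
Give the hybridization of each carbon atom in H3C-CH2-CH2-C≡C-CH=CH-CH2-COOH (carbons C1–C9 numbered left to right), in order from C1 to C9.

C1 sp3, C2 sp3, C3 sp3, C4 sp, C5 sp, C6 sp2, C7 sp2, C8 sp3, C9 sp2

C1: 4 σ bonds — 4 electron domains, sp3.
C2 — 4 σ bonds. Steric number 4, so sp3.
C3 is sp3: 4 σ bonds, 4 electron-density regions.
C4 carries 2 σ bonds, plus two π bonds, giving a steric number of 2, so it is sp.
C5: 2 σ bonds, plus two π bonds — 2 electron domains, sp.
C6 is sp2: 3 σ bonds, plus one π bond, 3 electron-density regions.
C7: 3 σ bonds, plus one π bond; 3 regions of electron density → sp2.
C8: 4 σ bonds — 4 electron domains, sp3.
C9 carries 3 σ bonds, plus one π bond, giving a steric number of 3, so it is sp2.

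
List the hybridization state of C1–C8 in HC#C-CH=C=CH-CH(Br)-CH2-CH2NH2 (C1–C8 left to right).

C1 sp, C2 sp, C3 sp2, C4 sp, C5 sp2, C6 sp3, C7 sp3, C8 sp3

C1 — 2 σ bonds, plus two π bonds. Steric number 2, so sp.
C2 — 2 σ bonds, plus two π bonds. Steric number 2, so sp.
C3: 3 σ bonds, plus one π bond — 3 electron domains, sp2.
C4 (2 σ bonds, plus two π bonds) has steric number 2: sp.
C5 carries 3 σ bonds, plus one π bond, giving a steric number of 3, so it is sp2.
C6 is sp3: 4 σ bonds, 4 electron-density regions.
C7: 4 σ bonds; 4 regions of electron density → sp3.
C8: 4 σ bonds; 4 regions of electron density → sp3.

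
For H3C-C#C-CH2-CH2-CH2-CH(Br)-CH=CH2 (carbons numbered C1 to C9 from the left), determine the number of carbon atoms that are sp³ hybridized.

C1: sp3 ✓
C2: sp
C3: sp
C4: sp3 ✓
C5: sp3 ✓
C6: sp3 ✓
C7: sp3 ✓
C8: sp2
C9: sp2
C1, C4, C5, C6, C7 → 5 sp3 carbons.

5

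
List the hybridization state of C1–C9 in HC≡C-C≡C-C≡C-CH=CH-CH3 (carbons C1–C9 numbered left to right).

C1: 2 σ bonds, plus two π bonds; 2 regions of electron density → sp.
C2: 2 σ bonds, plus two π bonds; 2 regions of electron density → sp.
C3: 2 σ bonds, plus two π bonds — 2 electron domains, sp.
C4 has 2 σ bonds, plus two π bonds: steric number 2 → sp.
C5 is sp: 2 σ bonds, plus two π bonds, 2 electron-density regions.
C6 (2 σ bonds, plus two π bonds) has steric number 2: sp.
C7: 3 σ bonds, plus one π bond; 3 regions of electron density → sp2.
C8 has 3 σ bonds, plus one π bond: steric number 3 → sp2.
C9 carries 4 σ bonds, giving a steric number of 4, so it is sp3.

C1 sp, C2 sp, C3 sp, C4 sp, C5 sp, C6 sp, C7 sp2, C8 sp2, C9 sp3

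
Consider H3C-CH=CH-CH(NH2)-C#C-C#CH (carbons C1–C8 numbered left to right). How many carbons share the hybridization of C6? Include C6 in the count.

C6 is sp (two π bonds).
C1: sp3
C2: sp2
C3: sp2
C4: sp3
C5: sp ✓
C6: sp ✓
C7: sp ✓
C8: sp ✓
4 carbons are sp.

4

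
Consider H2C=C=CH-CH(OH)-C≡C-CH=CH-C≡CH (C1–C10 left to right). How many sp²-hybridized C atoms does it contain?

C1: sp2 ✓
C2: sp
C3: sp2 ✓
C4: sp3
C5: sp
C6: sp
C7: sp2 ✓
C8: sp2 ✓
C9: sp
C10: sp
C1, C3, C7, C8 → 4 sp2 carbons.

4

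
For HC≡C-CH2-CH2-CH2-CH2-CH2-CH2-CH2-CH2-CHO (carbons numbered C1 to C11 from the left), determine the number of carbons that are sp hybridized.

C1: sp ✓
C2: sp ✓
C3: sp3
C4: sp3
C5: sp3
C6: sp3
C7: sp3
C8: sp3
C9: sp3
C10: sp3
C11: sp2
C1, C2 → 2 sp carbons.

2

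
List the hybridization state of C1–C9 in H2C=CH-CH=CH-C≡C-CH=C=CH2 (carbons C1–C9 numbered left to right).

C1 sp2, C2 sp2, C3 sp2, C4 sp2, C5 sp, C6 sp, C7 sp2, C8 sp, C9 sp2

C1 is sp2: 3 σ bonds, plus one π bond, 3 electron-density regions.
C2 — 3 σ bonds, plus one π bond. Steric number 3, so sp2.
C3 (3 σ bonds, plus one π bond) has steric number 3: sp2.
C4 (3 σ bonds, plus one π bond) has steric number 3: sp2.
C5 — 2 σ bonds, plus two π bonds. Steric number 2, so sp.
C6: 2 σ bonds, plus two π bonds; 2 regions of electron density → sp.
C7: 3 σ bonds, plus one π bond — 3 electron domains, sp2.
C8 (2 σ bonds, plus two π bonds) has steric number 2: sp.
C9 (3 σ bonds, plus one π bond) has steric number 3: sp2.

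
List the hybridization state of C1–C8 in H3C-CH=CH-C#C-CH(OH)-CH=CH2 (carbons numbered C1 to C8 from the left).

C1 carries 4 σ bonds, giving a steric number of 4, so it is sp3.
C2 has 3 σ bonds, plus one π bond: steric number 3 → sp2.
C3 carries 3 σ bonds, plus one π bond, giving a steric number of 3, so it is sp2.
C4 carries 2 σ bonds, plus two π bonds, giving a steric number of 2, so it is sp.
C5 (2 σ bonds, plus two π bonds) has steric number 2: sp.
C6 has 4 σ bonds: steric number 4 → sp3.
C7 — 3 σ bonds, plus one π bond. Steric number 3, so sp2.
C8: 3 σ bonds, plus one π bond — 3 electron domains, sp2.

C1 sp3, C2 sp2, C3 sp2, C4 sp, C5 sp, C6 sp3, C7 sp2, C8 sp2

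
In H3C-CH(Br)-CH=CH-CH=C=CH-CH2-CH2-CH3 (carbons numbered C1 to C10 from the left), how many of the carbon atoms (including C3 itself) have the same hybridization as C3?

4

C3 is sp2 (one π bond).
C1: sp3
C2: sp3
C3: sp2 ✓
C4: sp2 ✓
C5: sp2 ✓
C6: sp
C7: sp2 ✓
C8: sp3
C9: sp3
C10: sp3
4 carbons are sp2.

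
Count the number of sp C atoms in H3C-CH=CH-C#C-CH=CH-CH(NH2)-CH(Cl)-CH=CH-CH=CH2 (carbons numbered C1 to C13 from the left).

C1: sp3
C2: sp2
C3: sp2
C4: sp ✓
C5: sp ✓
C6: sp2
C7: sp2
C8: sp3
C9: sp3
C10: sp2
C11: sp2
C12: sp2
C13: sp2
C4, C5 → 2 sp carbons.

2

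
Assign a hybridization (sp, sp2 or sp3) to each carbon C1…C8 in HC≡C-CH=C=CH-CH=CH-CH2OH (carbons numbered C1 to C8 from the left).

C1: 2 σ bonds, plus two π bonds — 2 electron domains, sp.
C2 is sp: 2 σ bonds, plus two π bonds, 2 electron-density regions.
C3 — 3 σ bonds, plus one π bond. Steric number 3, so sp2.
C4 carries 2 σ bonds, plus two π bonds, giving a steric number of 2, so it is sp.
C5 is sp2: 3 σ bonds, plus one π bond, 3 electron-density regions.
C6 is sp2: 3 σ bonds, plus one π bond, 3 electron-density regions.
C7 has 3 σ bonds, plus one π bond: steric number 3 → sp2.
C8 (4 σ bonds) has steric number 4: sp3.

C1 sp, C2 sp, C3 sp2, C4 sp, C5 sp2, C6 sp2, C7 sp2, C8 sp3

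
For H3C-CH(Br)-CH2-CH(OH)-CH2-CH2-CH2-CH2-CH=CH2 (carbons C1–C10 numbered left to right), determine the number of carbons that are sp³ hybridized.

8

C1: sp3 ✓
C2: sp3 ✓
C3: sp3 ✓
C4: sp3 ✓
C5: sp3 ✓
C6: sp3 ✓
C7: sp3 ✓
C8: sp3 ✓
C9: sp2
C10: sp2
C1, C2, C3, C4, C5, C6, C7, C8 → 8 sp3 carbons.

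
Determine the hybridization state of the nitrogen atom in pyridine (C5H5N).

N has two σ bonds and one lone pair in the ring plane (steric number 3 → sp2); its p orbital contributes one electron to the aromatic π system via the C=N double bond.

sp2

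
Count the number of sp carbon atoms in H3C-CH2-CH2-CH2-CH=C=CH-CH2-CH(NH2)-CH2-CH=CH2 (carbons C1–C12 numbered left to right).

C1: sp3
C2: sp3
C3: sp3
C4: sp3
C5: sp2
C6: sp ✓
C7: sp2
C8: sp3
C9: sp3
C10: sp3
C11: sp2
C12: sp2
C6 → 1 sp carbon.

1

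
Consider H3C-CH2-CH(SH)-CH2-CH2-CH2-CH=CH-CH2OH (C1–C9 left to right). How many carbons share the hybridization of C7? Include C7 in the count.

C7 is sp2 (one π bond).
C1: sp3
C2: sp3
C3: sp3
C4: sp3
C5: sp3
C6: sp3
C7: sp2 ✓
C8: sp2 ✓
C9: sp3
2 carbons are sp2.

2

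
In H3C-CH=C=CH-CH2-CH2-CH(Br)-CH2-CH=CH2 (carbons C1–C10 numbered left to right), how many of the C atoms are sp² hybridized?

4

C1: sp3
C2: sp2 ✓
C3: sp
C4: sp2 ✓
C5: sp3
C6: sp3
C7: sp3
C8: sp3
C9: sp2 ✓
C10: sp2 ✓
C2, C4, C9, C10 → 4 sp2 carbons.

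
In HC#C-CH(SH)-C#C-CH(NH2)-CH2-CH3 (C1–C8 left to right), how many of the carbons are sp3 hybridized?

C1: sp
C2: sp
C3: sp3 ✓
C4: sp
C5: sp
C6: sp3 ✓
C7: sp3 ✓
C8: sp3 ✓
C3, C6, C7, C8 → 4 sp3 carbons.

4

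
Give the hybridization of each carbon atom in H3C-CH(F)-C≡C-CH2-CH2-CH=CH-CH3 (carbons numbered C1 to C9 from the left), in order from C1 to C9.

C1 sp3, C2 sp3, C3 sp, C4 sp, C5 sp3, C6 sp3, C7 sp2, C8 sp2, C9 sp3

C1 (4 σ bonds) has steric number 4: sp3.
C2 has 4 σ bonds: steric number 4 → sp3.
C3 — 2 σ bonds, plus two π bonds. Steric number 2, so sp.
C4: 2 σ bonds, plus two π bonds; 2 regions of electron density → sp.
C5 is sp3: 4 σ bonds, 4 electron-density regions.
C6 carries 4 σ bonds, giving a steric number of 4, so it is sp3.
C7: 3 σ bonds, plus one π bond; 3 regions of electron density → sp2.
C8 is sp2: 3 σ bonds, plus one π bond, 3 electron-density regions.
C9 has 4 σ bonds: steric number 4 → sp3.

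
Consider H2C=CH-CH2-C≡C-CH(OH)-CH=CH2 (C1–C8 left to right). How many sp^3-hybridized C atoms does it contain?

2

C1: sp2
C2: sp2
C3: sp3 ✓
C4: sp
C5: sp
C6: sp3 ✓
C7: sp2
C8: sp2
C3, C6 → 2 sp3 carbons.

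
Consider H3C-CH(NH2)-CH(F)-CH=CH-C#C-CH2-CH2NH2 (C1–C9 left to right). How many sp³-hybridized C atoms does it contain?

C1: sp3 ✓
C2: sp3 ✓
C3: sp3 ✓
C4: sp2
C5: sp2
C6: sp
C7: sp
C8: sp3 ✓
C9: sp3 ✓
C1, C2, C3, C8, C9 → 5 sp3 carbons.

5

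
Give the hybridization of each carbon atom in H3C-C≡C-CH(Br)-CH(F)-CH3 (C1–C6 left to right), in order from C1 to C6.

C1 sp3, C2 sp, C3 sp, C4 sp3, C5 sp3, C6 sp3

C1: 4 σ bonds — 4 electron domains, sp3.
C2 is sp: 2 σ bonds, plus two π bonds, 2 electron-density regions.
C3 has 2 σ bonds, plus two π bonds: steric number 2 → sp.
C4: 4 σ bonds; 4 regions of electron density → sp3.
C5 carries 4 σ bonds, giving a steric number of 4, so it is sp3.
C6: 4 σ bonds; 4 regions of electron density → sp3.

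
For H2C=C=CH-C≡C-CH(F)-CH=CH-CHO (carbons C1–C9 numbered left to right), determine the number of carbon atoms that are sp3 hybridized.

1

C1: sp2
C2: sp
C3: sp2
C4: sp
C5: sp
C6: sp3 ✓
C7: sp2
C8: sp2
C9: sp2
C6 → 1 sp3 carbon.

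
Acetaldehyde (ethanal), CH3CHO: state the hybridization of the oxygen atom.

sp2

The oxygen atom has 1 σ bond and 2 lone pairs, plus one π bond: steric number 3 → sp2.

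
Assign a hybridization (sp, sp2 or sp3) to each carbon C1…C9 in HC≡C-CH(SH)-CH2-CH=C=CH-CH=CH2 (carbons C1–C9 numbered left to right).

C1 has 2 σ bonds, plus two π bonds: steric number 2 → sp.
C2 has 2 σ bonds, plus two π bonds: steric number 2 → sp.
C3: 4 σ bonds — 4 electron domains, sp3.
C4 carries 4 σ bonds, giving a steric number of 4, so it is sp3.
C5 (3 σ bonds, plus one π bond) has steric number 3: sp2.
C6: 2 σ bonds, plus two π bonds — 2 electron domains, sp.
C7: 3 σ bonds, plus one π bond; 3 regions of electron density → sp2.
C8 (3 σ bonds, plus one π bond) has steric number 3: sp2.
C9 has 3 σ bonds, plus one π bond: steric number 3 → sp2.

C1 sp, C2 sp, C3 sp3, C4 sp3, C5 sp2, C6 sp, C7 sp2, C8 sp2, C9 sp2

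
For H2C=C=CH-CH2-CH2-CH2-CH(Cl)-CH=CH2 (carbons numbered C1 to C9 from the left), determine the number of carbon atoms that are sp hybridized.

C1: sp2
C2: sp ✓
C3: sp2
C4: sp3
C5: sp3
C6: sp3
C7: sp3
C8: sp2
C9: sp2
C2 → 1 sp carbon.

1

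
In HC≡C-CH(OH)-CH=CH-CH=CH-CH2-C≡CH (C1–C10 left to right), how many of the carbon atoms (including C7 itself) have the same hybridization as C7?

4

C7 is sp2 (one π bond).
C1: sp
C2: sp
C3: sp3
C4: sp2 ✓
C5: sp2 ✓
C6: sp2 ✓
C7: sp2 ✓
C8: sp3
C9: sp
C10: sp
4 carbons are sp2.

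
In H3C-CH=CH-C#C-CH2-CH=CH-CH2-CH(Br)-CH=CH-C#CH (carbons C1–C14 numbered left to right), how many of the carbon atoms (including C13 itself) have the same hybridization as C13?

C13 is sp (two π bonds).
C1: sp3
C2: sp2
C3: sp2
C4: sp ✓
C5: sp ✓
C6: sp3
C7: sp2
C8: sp2
C9: sp3
C10: sp3
C11: sp2
C12: sp2
C13: sp ✓
C14: sp ✓
4 carbons are sp.

4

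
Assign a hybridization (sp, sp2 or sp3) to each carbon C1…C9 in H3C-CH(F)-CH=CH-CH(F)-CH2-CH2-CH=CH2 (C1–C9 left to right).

C1 — 4 σ bonds. Steric number 4, so sp3.
C2 carries 4 σ bonds, giving a steric number of 4, so it is sp3.
C3 has 3 σ bonds, plus one π bond: steric number 3 → sp2.
C4 (3 σ bonds, plus one π bond) has steric number 3: sp2.
C5 is sp3: 4 σ bonds, 4 electron-density regions.
C6 carries 4 σ bonds, giving a steric number of 4, so it is sp3.
C7 has 4 σ bonds: steric number 4 → sp3.
C8 has 3 σ bonds, plus one π bond: steric number 3 → sp2.
C9 carries 3 σ bonds, plus one π bond, giving a steric number of 3, so it is sp2.

C1 sp3, C2 sp3, C3 sp2, C4 sp2, C5 sp3, C6 sp3, C7 sp3, C8 sp2, C9 sp2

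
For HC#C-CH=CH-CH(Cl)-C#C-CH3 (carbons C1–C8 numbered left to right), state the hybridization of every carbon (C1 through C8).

C1 has 2 σ bonds, plus two π bonds: steric number 2 → sp.
C2 — 2 σ bonds, plus two π bonds. Steric number 2, so sp.
C3 carries 3 σ bonds, plus one π bond, giving a steric number of 3, so it is sp2.
C4 — 3 σ bonds, plus one π bond. Steric number 3, so sp2.
C5 carries 4 σ bonds, giving a steric number of 4, so it is sp3.
C6 — 2 σ bonds, plus two π bonds. Steric number 2, so sp.
C7: 2 σ bonds, plus two π bonds — 2 electron domains, sp.
C8: 4 σ bonds; 4 regions of electron density → sp3.

C1 sp, C2 sp, C3 sp2, C4 sp2, C5 sp3, C6 sp, C7 sp, C8 sp3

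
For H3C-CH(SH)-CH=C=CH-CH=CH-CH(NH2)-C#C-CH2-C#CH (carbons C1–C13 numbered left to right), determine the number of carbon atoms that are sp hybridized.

C1: sp3
C2: sp3
C3: sp2
C4: sp ✓
C5: sp2
C6: sp2
C7: sp2
C8: sp3
C9: sp ✓
C10: sp ✓
C11: sp3
C12: sp ✓
C13: sp ✓
C4, C9, C10, C12, C13 → 5 sp carbons.

5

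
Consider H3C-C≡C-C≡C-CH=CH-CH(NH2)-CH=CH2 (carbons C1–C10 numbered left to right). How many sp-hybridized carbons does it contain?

C1: sp3
C2: sp ✓
C3: sp ✓
C4: sp ✓
C5: sp ✓
C6: sp2
C7: sp2
C8: sp3
C9: sp2
C10: sp2
C2, C3, C4, C5 → 4 sp carbons.

4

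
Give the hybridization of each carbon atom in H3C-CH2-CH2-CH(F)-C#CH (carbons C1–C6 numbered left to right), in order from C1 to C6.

C1 sp3, C2 sp3, C3 sp3, C4 sp3, C5 sp, C6 sp

C1 has 4 σ bonds: steric number 4 → sp3.
C2 carries 4 σ bonds, giving a steric number of 4, so it is sp3.
C3: 4 σ bonds; 4 regions of electron density → sp3.
C4 is sp3: 4 σ bonds, 4 electron-density regions.
C5 carries 2 σ bonds, plus two π bonds, giving a steric number of 2, so it is sp.
C6 carries 2 σ bonds, plus two π bonds, giving a steric number of 2, so it is sp.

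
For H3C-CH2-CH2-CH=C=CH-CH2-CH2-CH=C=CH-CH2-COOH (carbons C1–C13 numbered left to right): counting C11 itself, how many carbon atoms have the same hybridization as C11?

C11 is sp2 (one π bond).
C1: sp3
C2: sp3
C3: sp3
C4: sp2 ✓
C5: sp
C6: sp2 ✓
C7: sp3
C8: sp3
C9: sp2 ✓
C10: sp
C11: sp2 ✓
C12: sp3
C13: sp2 ✓
5 carbons are sp2.

5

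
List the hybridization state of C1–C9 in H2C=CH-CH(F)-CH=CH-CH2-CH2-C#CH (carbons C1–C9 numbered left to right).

C1 (3 σ bonds, plus one π bond) has steric number 3: sp2.
C2 has 3 σ bonds, plus one π bond: steric number 3 → sp2.
C3 has 4 σ bonds: steric number 4 → sp3.
C4 has 3 σ bonds, plus one π bond: steric number 3 → sp2.
C5 is sp2: 3 σ bonds, plus one π bond, 3 electron-density regions.
C6 (4 σ bonds) has steric number 4: sp3.
C7 — 4 σ bonds. Steric number 4, so sp3.
C8: 2 σ bonds, plus two π bonds — 2 electron domains, sp.
C9 (2 σ bonds, plus two π bonds) has steric number 2: sp.

C1 sp2, C2 sp2, C3 sp3, C4 sp2, C5 sp2, C6 sp3, C7 sp3, C8 sp, C9 sp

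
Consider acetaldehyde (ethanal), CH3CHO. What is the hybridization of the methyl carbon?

sp³

The methyl carbon (4 σ bonds) has steric number 4: sp3.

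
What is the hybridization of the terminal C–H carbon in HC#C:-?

sp

The terminal C–H carbon has 2 σ bonds, plus two π bonds: steric number 2 → sp.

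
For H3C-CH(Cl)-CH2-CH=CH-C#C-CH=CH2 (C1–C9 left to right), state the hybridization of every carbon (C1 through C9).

C1 — 4 σ bonds. Steric number 4, so sp3.
C2 (4 σ bonds) has steric number 4: sp3.
C3: 4 σ bonds; 4 regions of electron density → sp3.
C4: 3 σ bonds, plus one π bond — 3 electron domains, sp2.
C5 — 3 σ bonds, plus one π bond. Steric number 3, so sp2.
C6: 2 σ bonds, plus two π bonds; 2 regions of electron density → sp.
C7: 2 σ bonds, plus two π bonds — 2 electron domains, sp.
C8 is sp2: 3 σ bonds, plus one π bond, 3 electron-density regions.
C9 is sp2: 3 σ bonds, plus one π bond, 3 electron-density regions.

C1 sp3, C2 sp3, C3 sp3, C4 sp2, C5 sp2, C6 sp, C7 sp, C8 sp2, C9 sp2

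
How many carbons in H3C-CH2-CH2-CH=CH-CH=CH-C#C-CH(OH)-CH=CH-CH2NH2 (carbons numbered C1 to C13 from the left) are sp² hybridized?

6

C1: sp3
C2: sp3
C3: sp3
C4: sp2 ✓
C5: sp2 ✓
C6: sp2 ✓
C7: sp2 ✓
C8: sp
C9: sp
C10: sp3
C11: sp2 ✓
C12: sp2 ✓
C13: sp3
C4, C5, C6, C7, C11, C12 → 6 sp2 carbons.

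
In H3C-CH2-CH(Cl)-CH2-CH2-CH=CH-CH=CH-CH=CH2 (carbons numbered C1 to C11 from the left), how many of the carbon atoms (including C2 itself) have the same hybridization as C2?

C2 is sp3 (only σ bonds).
C1: sp3 ✓
C2: sp3 ✓
C3: sp3 ✓
C4: sp3 ✓
C5: sp3 ✓
C6: sp2
C7: sp2
C8: sp2
C9: sp2
C10: sp2
C11: sp2
5 carbons are sp3.

5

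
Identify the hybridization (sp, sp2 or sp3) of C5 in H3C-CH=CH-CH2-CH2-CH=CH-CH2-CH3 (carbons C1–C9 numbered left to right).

sp^3

C5 has 4 σ bonds: steric number 4 → sp3.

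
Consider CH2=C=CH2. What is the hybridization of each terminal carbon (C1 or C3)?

Each terminal carbon (C1 or C3) is sp2: 3 σ bonds, plus one π bond, 3 electron-density regions.

sp²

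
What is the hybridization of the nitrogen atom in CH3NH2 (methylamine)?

Three σ bonds + one lone pair = steric number 4 → sp3.

sp³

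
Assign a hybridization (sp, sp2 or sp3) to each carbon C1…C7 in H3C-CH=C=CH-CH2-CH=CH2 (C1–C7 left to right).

C1 has 4 σ bonds: steric number 4 → sp3.
C2 (3 σ bonds, plus one π bond) has steric number 3: sp2.
C3: 2 σ bonds, plus two π bonds — 2 electron domains, sp.
C4 has 3 σ bonds, plus one π bond: steric number 3 → sp2.
C5: 4 σ bonds; 4 regions of electron density → sp3.
C6 carries 3 σ bonds, plus one π bond, giving a steric number of 3, so it is sp2.
C7 is sp2: 3 σ bonds, plus one π bond, 3 electron-density regions.

C1 sp3, C2 sp2, C3 sp, C4 sp2, C5 sp3, C6 sp2, C7 sp2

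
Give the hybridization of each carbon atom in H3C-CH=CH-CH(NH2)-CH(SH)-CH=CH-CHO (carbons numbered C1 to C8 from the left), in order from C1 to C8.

C1 sp3, C2 sp2, C3 sp2, C4 sp3, C5 sp3, C6 sp2, C7 sp2, C8 sp2

C1 — 4 σ bonds. Steric number 4, so sp3.
C2: 3 σ bonds, plus one π bond — 3 electron domains, sp2.
C3: 3 σ bonds, plus one π bond — 3 electron domains, sp2.
C4: 4 σ bonds; 4 regions of electron density → sp3.
C5 carries 4 σ bonds, giving a steric number of 4, so it is sp3.
C6 carries 3 σ bonds, plus one π bond, giving a steric number of 3, so it is sp2.
C7 — 3 σ bonds, plus one π bond. Steric number 3, so sp2.
C8 has 3 σ bonds, plus one π bond: steric number 3 → sp2.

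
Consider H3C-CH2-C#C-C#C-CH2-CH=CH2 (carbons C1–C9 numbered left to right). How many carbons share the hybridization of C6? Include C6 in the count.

C6 is sp (two π bonds).
C1: sp3
C2: sp3
C3: sp ✓
C4: sp ✓
C5: sp ✓
C6: sp ✓
C7: sp3
C8: sp2
C9: sp2
4 carbons are sp.

4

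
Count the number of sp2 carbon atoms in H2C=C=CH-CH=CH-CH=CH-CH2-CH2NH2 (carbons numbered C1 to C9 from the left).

6

C1: sp2 ✓
C2: sp
C3: sp2 ✓
C4: sp2 ✓
C5: sp2 ✓
C6: sp2 ✓
C7: sp2 ✓
C8: sp3
C9: sp3
C1, C3, C4, C5, C6, C7 → 6 sp2 carbons.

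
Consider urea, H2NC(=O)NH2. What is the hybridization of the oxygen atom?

sp2

The oxygen atom (1 σ bond and 2 lone pairs, plus one π bond) has steric number 3: sp2.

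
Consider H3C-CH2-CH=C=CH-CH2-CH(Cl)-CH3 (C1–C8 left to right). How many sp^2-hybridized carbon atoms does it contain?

2

C1: sp3
C2: sp3
C3: sp2 ✓
C4: sp
C5: sp2 ✓
C6: sp3
C7: sp3
C8: sp3
C3, C5 → 2 sp2 carbons.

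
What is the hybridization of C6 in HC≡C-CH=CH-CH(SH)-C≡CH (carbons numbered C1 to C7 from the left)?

C6: 2 σ bonds, plus two π bonds — 2 electron domains, sp.

sp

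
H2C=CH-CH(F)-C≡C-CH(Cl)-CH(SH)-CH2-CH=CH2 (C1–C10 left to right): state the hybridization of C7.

sp3

C7 has 4 σ bonds: steric number 4 → sp3.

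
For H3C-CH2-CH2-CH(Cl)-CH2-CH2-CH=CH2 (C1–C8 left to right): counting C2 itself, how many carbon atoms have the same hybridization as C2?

6

C2 is sp3 (only σ bonds).
C1: sp3 ✓
C2: sp3 ✓
C3: sp3 ✓
C4: sp3 ✓
C5: sp3 ✓
C6: sp3 ✓
C7: sp2
C8: sp2
6 carbons are sp3.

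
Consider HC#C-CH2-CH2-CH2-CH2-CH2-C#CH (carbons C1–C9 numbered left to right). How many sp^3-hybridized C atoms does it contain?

5

C1: sp
C2: sp
C3: sp3 ✓
C4: sp3 ✓
C5: sp3 ✓
C6: sp3 ✓
C7: sp3 ✓
C8: sp
C9: sp
C3, C4, C5, C6, C7 → 5 sp3 carbons.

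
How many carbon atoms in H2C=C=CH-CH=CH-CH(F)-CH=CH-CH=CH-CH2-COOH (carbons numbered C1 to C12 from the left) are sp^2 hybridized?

C1: sp2 ✓
C2: sp
C3: sp2 ✓
C4: sp2 ✓
C5: sp2 ✓
C6: sp3
C7: sp2 ✓
C8: sp2 ✓
C9: sp2 ✓
C10: sp2 ✓
C11: sp3
C12: sp2 ✓
C1, C3, C4, C5, C7, C8, C9, C10, C12 → 9 sp2 carbons.

9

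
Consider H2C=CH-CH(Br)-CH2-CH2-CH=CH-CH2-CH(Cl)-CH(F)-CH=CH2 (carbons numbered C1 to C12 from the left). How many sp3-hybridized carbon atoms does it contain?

C1: sp2
C2: sp2
C3: sp3 ✓
C4: sp3 ✓
C5: sp3 ✓
C6: sp2
C7: sp2
C8: sp3 ✓
C9: sp3 ✓
C10: sp3 ✓
C11: sp2
C12: sp2
C3, C4, C5, C8, C9, C10 → 6 sp3 carbons.

6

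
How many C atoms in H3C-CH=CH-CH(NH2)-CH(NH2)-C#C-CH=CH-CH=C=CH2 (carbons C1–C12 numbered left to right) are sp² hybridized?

6

C1: sp3
C2: sp2 ✓
C3: sp2 ✓
C4: sp3
C5: sp3
C6: sp
C7: sp
C8: sp2 ✓
C9: sp2 ✓
C10: sp2 ✓
C11: sp
C12: sp2 ✓
C2, C3, C8, C9, C10, C12 → 6 sp2 carbons.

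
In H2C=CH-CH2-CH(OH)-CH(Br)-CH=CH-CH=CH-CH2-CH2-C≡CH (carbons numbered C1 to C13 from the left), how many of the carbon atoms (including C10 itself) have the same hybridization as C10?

5

C10 is sp3 (only σ bonds).
C1: sp2
C2: sp2
C3: sp3 ✓
C4: sp3 ✓
C5: sp3 ✓
C6: sp2
C7: sp2
C8: sp2
C9: sp2
C10: sp3 ✓
C11: sp3 ✓
C12: sp
C13: sp
5 carbons are sp3.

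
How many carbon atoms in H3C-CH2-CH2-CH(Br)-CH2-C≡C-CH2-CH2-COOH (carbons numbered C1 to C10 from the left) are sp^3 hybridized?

7

C1: sp3 ✓
C2: sp3 ✓
C3: sp3 ✓
C4: sp3 ✓
C5: sp3 ✓
C6: sp
C7: sp
C8: sp3 ✓
C9: sp3 ✓
C10: sp2
C1, C2, C3, C4, C5, C8, C9 → 7 sp3 carbons.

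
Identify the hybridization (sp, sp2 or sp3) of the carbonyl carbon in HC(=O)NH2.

sp^2

The carbonyl carbon (3 σ bonds, plus one π bond) has steric number 3: sp2.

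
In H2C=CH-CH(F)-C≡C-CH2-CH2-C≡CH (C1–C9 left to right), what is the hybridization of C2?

C2 is sp2: 3 σ bonds, plus one π bond, 3 electron-density regions.

sp²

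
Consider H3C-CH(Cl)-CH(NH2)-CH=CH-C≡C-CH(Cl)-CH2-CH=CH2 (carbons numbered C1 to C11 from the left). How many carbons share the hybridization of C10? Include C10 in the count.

4

C10 is sp2 (one π bond).
C1: sp3
C2: sp3
C3: sp3
C4: sp2 ✓
C5: sp2 ✓
C6: sp
C7: sp
C8: sp3
C9: sp3
C10: sp2 ✓
C11: sp2 ✓
4 carbons are sp2.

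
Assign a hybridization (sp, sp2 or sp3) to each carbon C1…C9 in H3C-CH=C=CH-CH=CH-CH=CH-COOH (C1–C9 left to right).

C1 has 4 σ bonds: steric number 4 → sp3.
C2 is sp2: 3 σ bonds, plus one π bond, 3 electron-density regions.
C3: 2 σ bonds, plus two π bonds; 2 regions of electron density → sp.
C4 (3 σ bonds, plus one π bond) has steric number 3: sp2.
C5 is sp2: 3 σ bonds, plus one π bond, 3 electron-density regions.
C6 — 3 σ bonds, plus one π bond. Steric number 3, so sp2.
C7 (3 σ bonds, plus one π bond) has steric number 3: sp2.
C8: 3 σ bonds, plus one π bond — 3 electron domains, sp2.
C9 — 3 σ bonds, plus one π bond. Steric number 3, so sp2.

C1 sp3, C2 sp2, C3 sp, C4 sp2, C5 sp2, C6 sp2, C7 sp2, C8 sp2, C9 sp2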